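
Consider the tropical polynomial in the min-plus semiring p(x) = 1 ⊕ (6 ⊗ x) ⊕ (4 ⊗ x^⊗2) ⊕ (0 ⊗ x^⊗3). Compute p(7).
p(7) = 1

A tropical monomial a ⊗ x^⊗i evaluates to a + i · x. Evaluating each term at x = 7:
  Term 0 contributes 1 + 0 · 7 = 1
  Term 1 contributes 6 + 1 · 7 = 13
  Term 2 contributes 4 + 2 · 7 = 18
  Term 3 contributes 0 + 3 · 7 = 21
p(7) = ⊕ of these = min[1, 13, 18, 21] = 1.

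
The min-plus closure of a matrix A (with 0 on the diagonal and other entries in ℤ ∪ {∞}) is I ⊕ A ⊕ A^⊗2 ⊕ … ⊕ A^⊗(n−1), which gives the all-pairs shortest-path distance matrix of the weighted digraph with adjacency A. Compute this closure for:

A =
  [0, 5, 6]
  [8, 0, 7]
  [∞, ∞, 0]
Closure =
  [0, 5, 6]
  [8, 0, 7]
  [∞, ∞, 0]

This is the Floyd-Warshall all-pairs shortest-path computation. For each intermediate vertex k = 0, 1, …, 2, update dist[i][j] ← min(dist[i][j], dist[i][k] + dist[k][j]). The final matrix gives, for each (i, j), the minimum total weight of any directed path from i to j (possibly empty when i = j).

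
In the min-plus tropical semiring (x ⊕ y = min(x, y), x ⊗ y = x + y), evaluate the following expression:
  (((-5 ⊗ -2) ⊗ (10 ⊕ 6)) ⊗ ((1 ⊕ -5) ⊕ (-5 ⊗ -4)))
(((-5 ⊗ -2) ⊗ (10 ⊕ 6)) ⊗ ((1 ⊕ -5) ⊕ (-5 ⊗ -4))) = -10

Expand innermost to outermost. Recall ⊕ takes the minimum of its arguments and ⊗ takes their sum. Working out the expression (((-5 ⊗ -2) ⊗ (10 ⊕ 6)) ⊗ ((1 ⊕ -5) ⊕ (-5 ⊗ -4))) gives -10.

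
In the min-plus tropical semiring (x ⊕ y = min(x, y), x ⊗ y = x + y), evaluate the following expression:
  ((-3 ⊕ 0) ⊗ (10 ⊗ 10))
((-3 ⊕ 0) ⊗ (10 ⊗ 10)) = 17

Expand innermost to outermost. Recall ⊕ takes the minimum of its arguments and ⊗ takes their sum. Working out the expression ((-3 ⊕ 0) ⊗ (10 ⊗ 10)) gives 17.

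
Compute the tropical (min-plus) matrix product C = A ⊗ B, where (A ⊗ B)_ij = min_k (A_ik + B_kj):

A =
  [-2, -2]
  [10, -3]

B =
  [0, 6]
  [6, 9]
A ⊗ B =
  [-2, 4]
  [3, 6]

Apply the min-plus product entry-by-entry:
  C[0][0] = min over k of (A[0][0] + B[0][0] = -2 + 0 = -2, A[0][1] + B[1][0] = -2 + 6 = 4) = -2 (attained at k = 0)
  C[0][1] = min over k of (A[0][0] + B[0][1] = -2 + 6 = 4, A[0][1] + B[1][1] = -2 + 9 = 7) = 4 (attained at k = 0)
  C[1][0] = min over k of (A[1][0] + B[0][0] = 10 + 0 = 10, A[1][1] + B[1][0] = -3 + 6 = 3) = 3 (attained at k = 1)
  C[1][1] = min over k of (A[1][0] + B[0][1] = 10 + 6 = 16, A[1][1] + B[1][1] = -3 + 9 = 6) = 6 (attained at k = 1)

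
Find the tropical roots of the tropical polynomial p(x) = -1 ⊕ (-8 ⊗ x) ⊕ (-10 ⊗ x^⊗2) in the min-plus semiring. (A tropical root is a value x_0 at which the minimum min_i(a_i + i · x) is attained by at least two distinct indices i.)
Roots: {2, 7}

Each tropical root is a break point of the lower envelope of the lines y = a_i + i · x (there are 3 lines, with slopes 0, 1, ..., 2). Only the lines that attain the minimum somewhere contribute to roots; other lines are dominated. Here the surviving (envelope) indices are i = 2, i = 1, i = 0.
Intersections between consecutive envelope lines give the roots: for adjacent envelope indices i < j the intersection is x = (a_i − a_j) / (j − i). Reading off the sorted break points: {2, 7}.
Verification: at each break x_0, at least two indices attain the minimum of min_i(a_i + i · x_0).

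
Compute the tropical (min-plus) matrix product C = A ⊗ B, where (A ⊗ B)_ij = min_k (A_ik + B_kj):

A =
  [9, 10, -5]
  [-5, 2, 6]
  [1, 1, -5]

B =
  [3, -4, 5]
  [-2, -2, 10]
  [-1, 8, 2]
A ⊗ B =
  [-6, 3, -3]
  [-2, -9, 0]
  [-6, -3, -3]

Apply the min-plus product entry-by-entry:
  C[0][0] = min over k of (A[0][0] + B[0][0] = 9 + 3 = 12, A[0][1] + B[1][0] = 10 + -2 = 8, A[0][2] + B[2][0] = -5 + -1 = -6) = -6 (attained at k = 2)
  C[0][1] = min over k of (A[0][0] + B[0][1] = 9 + -4 = 5, A[0][1] + B[1][1] = 10 + -2 = 8, A[0][2] + B[2][1] = -5 + 8 = 3) = 3 (attained at k = 2)
  C[0][2] = min over k of (A[0][0] + B[0][2] = 9 + 5 = 14, A[0][1] + B[1][2] = 10 + 10 = 20, A[0][2] + B[2][2] = -5 + 2 = -3) = -3 (attained at k = 2)
  C[1][0] = min over k of (A[1][0] + B[0][0] = -5 + 3 = -2, A[1][1] + B[1][0] = 2 + -2 = 0, A[1][2] + B[2][0] = 6 + -1 = 5) = -2 (attained at k = 0)
  C[1][1] = min over k of (A[1][0] + B[0][1] = -5 + -4 = -9, A[1][1] + B[1][1] = 2 + -2 = 0, A[1][2] + B[2][1] = 6 + 8 = 14) = -9 (attained at k = 0)
  C[1][2] = min over k of (A[1][0] + B[0][2] = -5 + 5 = 0, A[1][1] + B[1][2] = 2 + 10 = 12, A[1][2] + B[2][2] = 6 + 2 = 8) = 0 (attained at k = 0)
  C[2][0] = min over k of (A[2][0] + B[0][0] = 1 + 3 = 4, A[2][1] + B[1][0] = 1 + -2 = -1, A[2][2] + B[2][0] = -5 + -1 = -6) = -6 (attained at k = 2)
  C[2][1] = min over k of (A[2][0] + B[0][1] = 1 + -4 = -3, A[2][1] + B[1][1] = 1 + -2 = -1, A[2][2] + B[2][1] = -5 + 8 = 3) = -3 (attained at k = 0)
  C[2][2] = min over k of (A[2][0] + B[0][2] = 1 + 5 = 6, A[2][1] + B[1][2] = 1 + 10 = 11, A[2][2] + B[2][2] = -5 + 2 = -3) = -3 (attained at k = 2)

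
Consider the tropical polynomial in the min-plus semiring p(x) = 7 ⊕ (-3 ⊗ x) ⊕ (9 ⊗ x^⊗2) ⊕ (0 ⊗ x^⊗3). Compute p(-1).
p(-1) = -4

A tropical monomial a ⊗ x^⊗i evaluates to a + i · x. Evaluating each term at x = -1:
  Term 0 contributes 7 + 0 · -1 = 7
  Term 1 contributes -3 + 1 · -1 = -4
  Term 2 contributes 9 + 2 · -1 = 7
  Term 3 contributes 0 + 3 · -1 = -3
p(-1) = ⊕ of these = min[7, -4, 7, -3] = -4.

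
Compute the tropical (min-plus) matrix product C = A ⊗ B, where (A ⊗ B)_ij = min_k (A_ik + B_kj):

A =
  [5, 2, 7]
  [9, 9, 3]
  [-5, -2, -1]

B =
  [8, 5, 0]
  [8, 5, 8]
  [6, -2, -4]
A ⊗ B =
  [10, 5, 3]
  [9, 1, -1]
  [3, -3, -5]

Apply the min-plus product entry-by-entry:
  C[0][0] = min over k of (A[0][0] + B[0][0] = 5 + 8 = 13, A[0][1] + B[1][0] = 2 + 8 = 10, A[0][2] + B[2][0] = 7 + 6 = 13) = 10 (attained at k = 1)
  C[0][1] = min over k of (A[0][0] + B[0][1] = 5 + 5 = 10, A[0][1] + B[1][1] = 2 + 5 = 7, A[0][2] + B[2][1] = 7 + -2 = 5) = 5 (attained at k = 2)
  C[0][2] = min over k of (A[0][0] + B[0][2] = 5 + 0 = 5, A[0][1] + B[1][2] = 2 + 8 = 10, A[0][2] + B[2][2] = 7 + -4 = 3) = 3 (attained at k = 2)
  C[1][0] = min over k of (A[1][0] + B[0][0] = 9 + 8 = 17, A[1][1] + B[1][0] = 9 + 8 = 17, A[1][2] + B[2][0] = 3 + 6 = 9) = 9 (attained at k = 2)
  C[1][1] = min over k of (A[1][0] + B[0][1] = 9 + 5 = 14, A[1][1] + B[1][1] = 9 + 5 = 14, A[1][2] + B[2][1] = 3 + -2 = 1) = 1 (attained at k = 2)
  C[1][2] = min over k of (A[1][0] + B[0][2] = 9 + 0 = 9, A[1][1] + B[1][2] = 9 + 8 = 17, A[1][2] + B[2][2] = 3 + -4 = -1) = -1 (attained at k = 2)
  C[2][0] = min over k of (A[2][0] + B[0][0] = -5 + 8 = 3, A[2][1] + B[1][0] = -2 + 8 = 6, A[2][2] + B[2][0] = -1 + 6 = 5) = 3 (attained at k = 0)
  C[2][1] = min over k of (A[2][0] + B[0][1] = -5 + 5 = 0, A[2][1] + B[1][1] = -2 + 5 = 3, A[2][2] + B[2][1] = -1 + -2 = -3) = -3 (attained at k = 2)
  C[2][2] = min over k of (A[2][0] + B[0][2] = -5 + 0 = -5, A[2][1] + B[1][2] = -2 + 8 = 6, A[2][2] + B[2][2] = -1 + -4 = -5) = -5 (attained at k = 0)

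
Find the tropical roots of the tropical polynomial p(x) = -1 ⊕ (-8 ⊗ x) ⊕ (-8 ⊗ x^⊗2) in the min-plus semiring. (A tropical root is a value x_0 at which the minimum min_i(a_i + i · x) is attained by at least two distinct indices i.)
Roots: {0, 7}

Each tropical root is a break point of the lower envelope of the lines y = a_i + i · x (there are 3 lines, with slopes 0, 1, ..., 2). Only the lines that attain the minimum somewhere contribute to roots; other lines are dominated. Here the surviving (envelope) indices are i = 2, i = 1, i = 0.
Intersections between consecutive envelope lines give the roots: for adjacent envelope indices i < j the intersection is x = (a_i − a_j) / (j − i). Reading off the sorted break points: {0, 7}.
Verification: at each break x_0, at least two indices attain the minimum of min_i(a_i + i · x_0).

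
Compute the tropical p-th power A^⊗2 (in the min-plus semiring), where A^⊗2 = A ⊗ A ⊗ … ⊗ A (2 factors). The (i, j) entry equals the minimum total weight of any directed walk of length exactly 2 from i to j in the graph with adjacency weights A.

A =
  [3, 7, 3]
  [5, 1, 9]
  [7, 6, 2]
A^⊗2 =
  [6, 8, 5]
  [6, 2, 8]
  [9, 7, 4]

Each entry (A^⊗2)_ij equals the minimum over all length-2 walks i = v_0 → v_1 → … → v_2 = j of Σ_t A[v_t][v_{t+1}]. For example, for (i, j) = (0, 2) we minimise over 3 possible intermediate vertex sequences; the minimum is 5, attained along the walk 0 → 2 → 2.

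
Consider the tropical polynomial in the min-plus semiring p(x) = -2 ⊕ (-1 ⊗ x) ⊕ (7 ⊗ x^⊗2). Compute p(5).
p(5) = -2

A tropical monomial a ⊗ x^⊗i evaluates to a + i · x. Evaluating each term at x = 5:
  Term 0 contributes -2 + 0 · 5 = -2
  Term 1 contributes -1 + 1 · 5 = 4
  Term 2 contributes 7 + 2 · 5 = 17
p(5) = ⊕ of these = min[-2, 4, 17] = -2.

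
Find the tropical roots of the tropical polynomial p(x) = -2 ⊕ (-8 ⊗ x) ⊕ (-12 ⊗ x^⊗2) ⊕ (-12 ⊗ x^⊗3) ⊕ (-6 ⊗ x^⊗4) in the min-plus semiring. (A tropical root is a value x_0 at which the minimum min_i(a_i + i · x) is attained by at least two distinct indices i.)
Roots: {-6, 0, 4, 6}

Each tropical root is a break point of the lower envelope of the lines y = a_i + i · x (there are 5 lines, with slopes 0, 1, ..., 4). Only the lines that attain the minimum somewhere contribute to roots; other lines are dominated. Here the surviving (envelope) indices are i = 4, i = 3, i = 2, i = 1, i = 0.
Intersections between consecutive envelope lines give the roots: for adjacent envelope indices i < j the intersection is x = (a_i − a_j) / (j − i). Reading off the sorted break points: {-6, 0, 4, 6}.
Verification: at each break x_0, at least two indices attain the minimum of min_i(a_i + i · x_0).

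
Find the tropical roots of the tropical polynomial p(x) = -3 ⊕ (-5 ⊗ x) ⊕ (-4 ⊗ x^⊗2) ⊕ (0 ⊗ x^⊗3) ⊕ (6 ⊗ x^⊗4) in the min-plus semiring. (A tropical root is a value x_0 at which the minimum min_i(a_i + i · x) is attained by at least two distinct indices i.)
Roots: {-6, -4, -1, 2}

Each tropical root is a break point of the lower envelope of the lines y = a_i + i · x (there are 5 lines, with slopes 0, 1, ..., 4). Only the lines that attain the minimum somewhere contribute to roots; other lines are dominated. Here the surviving (envelope) indices are i = 4, i = 3, i = 2, i = 1, i = 0.
Intersections between consecutive envelope lines give the roots: for adjacent envelope indices i < j the intersection is x = (a_i − a_j) / (j − i). Reading off the sorted break points: {-6, -4, -1, 2}.
Verification: at each break x_0, at least two indices attain the minimum of min_i(a_i + i · x_0).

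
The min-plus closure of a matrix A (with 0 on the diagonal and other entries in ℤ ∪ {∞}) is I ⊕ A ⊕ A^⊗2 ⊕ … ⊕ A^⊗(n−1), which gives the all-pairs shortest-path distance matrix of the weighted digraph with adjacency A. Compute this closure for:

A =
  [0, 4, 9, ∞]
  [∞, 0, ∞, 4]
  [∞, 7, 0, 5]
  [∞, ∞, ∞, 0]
Closure =
  [0, 4, 9, 8]
  [∞, 0, ∞, 4]
  [∞, 7, 0, 5]
  [∞, ∞, ∞, 0]

This is the Floyd-Warshall all-pairs shortest-path computation. For each intermediate vertex k = 0, 1, …, 3, update dist[i][j] ← min(dist[i][j], dist[i][k] + dist[k][j]). The final matrix gives, for each (i, j), the minimum total weight of any directed path from i to j (possibly empty when i = j).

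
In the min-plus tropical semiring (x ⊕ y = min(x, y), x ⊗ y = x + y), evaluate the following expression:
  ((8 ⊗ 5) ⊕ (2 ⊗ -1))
((8 ⊗ 5) ⊕ (2 ⊗ -1)) = 1

Expand innermost to outermost. Recall ⊕ takes the minimum of its arguments and ⊗ takes their sum. Working out the expression ((8 ⊗ 5) ⊕ (2 ⊗ -1)) gives 1.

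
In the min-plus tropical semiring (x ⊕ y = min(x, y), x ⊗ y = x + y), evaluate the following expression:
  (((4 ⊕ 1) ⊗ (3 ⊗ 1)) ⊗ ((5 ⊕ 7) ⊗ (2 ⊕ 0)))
(((4 ⊕ 1) ⊗ (3 ⊗ 1)) ⊗ ((5 ⊕ 7) ⊗ (2 ⊕ 0))) = 10

Expand innermost to outermost. Recall ⊕ takes the minimum of its arguments and ⊗ takes their sum. Working out the expression (((4 ⊕ 1) ⊗ (3 ⊗ 1)) ⊗ ((5 ⊕ 7) ⊗ (2 ⊕ 0))) gives 10.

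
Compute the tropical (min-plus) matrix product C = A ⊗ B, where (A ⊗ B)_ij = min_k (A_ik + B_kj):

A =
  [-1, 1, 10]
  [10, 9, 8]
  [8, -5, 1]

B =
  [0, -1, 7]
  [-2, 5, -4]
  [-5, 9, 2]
A ⊗ B =
  [-1, -2, -3]
  [3, 9, 5]
  [-7, 0, -9]

Apply the min-plus product entry-by-entry:
  C[0][0] = min over k of (A[0][0] + B[0][0] = -1 + 0 = -1, A[0][1] + B[1][0] = 1 + -2 = -1, A[0][2] + B[2][0] = 10 + -5 = 5) = -1 (attained at k = 0)
  C[0][1] = min over k of (A[0][0] + B[0][1] = -1 + -1 = -2, A[0][1] + B[1][1] = 1 + 5 = 6, A[0][2] + B[2][1] = 10 + 9 = 19) = -2 (attained at k = 0)
  C[0][2] = min over k of (A[0][0] + B[0][2] = -1 + 7 = 6, A[0][1] + B[1][2] = 1 + -4 = -3, A[0][2] + B[2][2] = 10 + 2 = 12) = -3 (attained at k = 1)
  C[1][0] = min over k of (A[1][0] + B[0][0] = 10 + 0 = 10, A[1][1] + B[1][0] = 9 + -2 = 7, A[1][2] + B[2][0] = 8 + -5 = 3) = 3 (attained at k = 2)
  C[1][1] = min over k of (A[1][0] + B[0][1] = 10 + -1 = 9, A[1][1] + B[1][1] = 9 + 5 = 14, A[1][2] + B[2][1] = 8 + 9 = 17) = 9 (attained at k = 0)
  C[1][2] = min over k of (A[1][0] + B[0][2] = 10 + 7 = 17, A[1][1] + B[1][2] = 9 + -4 = 5, A[1][2] + B[2][2] = 8 + 2 = 10) = 5 (attained at k = 1)
  C[2][0] = min over k of (A[2][0] + B[0][0] = 8 + 0 = 8, A[2][1] + B[1][0] = -5 + -2 = -7, A[2][2] + B[2][0] = 1 + -5 = -4) = -7 (attained at k = 1)
  C[2][1] = min over k of (A[2][0] + B[0][1] = 8 + -1 = 7, A[2][1] + B[1][1] = -5 + 5 = 0, A[2][2] + B[2][1] = 1 + 9 = 10) = 0 (attained at k = 1)
  C[2][2] = min over k of (A[2][0] + B[0][2] = 8 + 7 = 15, A[2][1] + B[1][2] = -5 + -4 = -9, A[2][2] + B[2][2] = 1 + 2 = 3) = -9 (attained at k = 1)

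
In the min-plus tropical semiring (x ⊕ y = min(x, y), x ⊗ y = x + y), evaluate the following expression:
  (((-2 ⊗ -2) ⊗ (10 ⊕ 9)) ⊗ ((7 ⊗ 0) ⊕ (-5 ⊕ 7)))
(((-2 ⊗ -2) ⊗ (10 ⊕ 9)) ⊗ ((7 ⊗ 0) ⊕ (-5 ⊕ 7))) = 0

Expand innermost to outermost. Recall ⊕ takes the minimum of its arguments and ⊗ takes their sum. Working out the expression (((-2 ⊗ -2) ⊗ (10 ⊕ 9)) ⊗ ((7 ⊗ 0) ⊕ (-5 ⊕ 7))) gives 0.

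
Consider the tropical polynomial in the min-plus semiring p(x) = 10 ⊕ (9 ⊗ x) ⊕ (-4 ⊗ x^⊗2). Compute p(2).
p(2) = 0

A tropical monomial a ⊗ x^⊗i evaluates to a + i · x. Evaluating each term at x = 2:
  Term 0 contributes 10 + 0 · 2 = 10
  Term 1 contributes 9 + 1 · 2 = 11
  Term 2 contributes -4 + 2 · 2 = 0
p(2) = ⊕ of these = min[10, 11, 0] = 0.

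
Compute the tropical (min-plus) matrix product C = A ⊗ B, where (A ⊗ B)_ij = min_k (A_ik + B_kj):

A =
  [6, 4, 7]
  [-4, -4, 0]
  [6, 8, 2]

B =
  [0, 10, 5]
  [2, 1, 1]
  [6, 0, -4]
A ⊗ B =
  [6, 5, 3]
  [-4, -3, -4]
  [6, 2, -2]

Apply the min-plus product entry-by-entry:
  C[0][0] = min over k of (A[0][0] + B[0][0] = 6 + 0 = 6, A[0][1] + B[1][0] = 4 + 2 = 6, A[0][2] + B[2][0] = 7 + 6 = 13) = 6 (attained at k = 0)
  C[0][1] = min over k of (A[0][0] + B[0][1] = 6 + 10 = 16, A[0][1] + B[1][1] = 4 + 1 = 5, A[0][2] + B[2][1] = 7 + 0 = 7) = 5 (attained at k = 1)
  C[0][2] = min over k of (A[0][0] + B[0][2] = 6 + 5 = 11, A[0][1] + B[1][2] = 4 + 1 = 5, A[0][2] + B[2][2] = 7 + -4 = 3) = 3 (attained at k = 2)
  C[1][0] = min over k of (A[1][0] + B[0][0] = -4 + 0 = -4, A[1][1] + B[1][0] = -4 + 2 = -2, A[1][2] + B[2][0] = 0 + 6 = 6) = -4 (attained at k = 0)
  C[1][1] = min over k of (A[1][0] + B[0][1] = -4 + 10 = 6, A[1][1] + B[1][1] = -4 + 1 = -3, A[1][2] + B[2][1] = 0 + 0 = 0) = -3 (attained at k = 1)
  C[1][2] = min over k of (A[1][0] + B[0][2] = -4 + 5 = 1, A[1][1] + B[1][2] = -4 + 1 = -3, A[1][2] + B[2][2] = 0 + -4 = -4) = -4 (attained at k = 2)
  C[2][0] = min over k of (A[2][0] + B[0][0] = 6 + 0 = 6, A[2][1] + B[1][0] = 8 + 2 = 10, A[2][2] + B[2][0] = 2 + 6 = 8) = 6 (attained at k = 0)
  C[2][1] = min over k of (A[2][0] + B[0][1] = 6 + 10 = 16, A[2][1] + B[1][1] = 8 + 1 = 9, A[2][2] + B[2][1] = 2 + 0 = 2) = 2 (attained at k = 2)
  C[2][2] = min over k of (A[2][0] + B[0][2] = 6 + 5 = 11, A[2][1] + B[1][2] = 8 + 1 = 9, A[2][2] + B[2][2] = 2 + -4 = -2) = -2 (attained at k = 2)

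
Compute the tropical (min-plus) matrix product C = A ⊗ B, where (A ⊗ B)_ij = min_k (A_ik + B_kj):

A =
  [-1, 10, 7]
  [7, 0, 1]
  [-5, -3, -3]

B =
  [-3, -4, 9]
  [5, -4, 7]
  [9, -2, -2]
A ⊗ B =
  [-4, -5, 5]
  [4, -4, -1]
  [-8, -9, -5]

Apply the min-plus product entry-by-entry:
  C[0][0] = min over k of (A[0][0] + B[0][0] = -1 + -3 = -4, A[0][1] + B[1][0] = 10 + 5 = 15, A[0][2] + B[2][0] = 7 + 9 = 16) = -4 (attained at k = 0)
  C[0][1] = min over k of (A[0][0] + B[0][1] = -1 + -4 = -5, A[0][1] + B[1][1] = 10 + -4 = 6, A[0][2] + B[2][1] = 7 + -2 = 5) = -5 (attained at k = 0)
  C[0][2] = min over k of (A[0][0] + B[0][2] = -1 + 9 = 8, A[0][1] + B[1][2] = 10 + 7 = 17, A[0][2] + B[2][2] = 7 + -2 = 5) = 5 (attained at k = 2)
  C[1][0] = min over k of (A[1][0] + B[0][0] = 7 + -3 = 4, A[1][1] + B[1][0] = 0 + 5 = 5, A[1][2] + B[2][0] = 1 + 9 = 10) = 4 (attained at k = 0)
  C[1][1] = min over k of (A[1][0] + B[0][1] = 7 + -4 = 3, A[1][1] + B[1][1] = 0 + -4 = -4, A[1][2] + B[2][1] = 1 + -2 = -1) = -4 (attained at k = 1)
  C[1][2] = min over k of (A[1][0] + B[0][2] = 7 + 9 = 16, A[1][1] + B[1][2] = 0 + 7 = 7, A[1][2] + B[2][2] = 1 + -2 = -1) = -1 (attained at k = 2)
  C[2][0] = min over k of (A[2][0] + B[0][0] = -5 + -3 = -8, A[2][1] + B[1][0] = -3 + 5 = 2, A[2][2] + B[2][0] = -3 + 9 = 6) = -8 (attained at k = 0)
  C[2][1] = min over k of (A[2][0] + B[0][1] = -5 + -4 = -9, A[2][1] + B[1][1] = -3 + -4 = -7, A[2][2] + B[2][1] = -3 + -2 = -5) = -9 (attained at k = 0)
  C[2][2] = min over k of (A[2][0] + B[0][2] = -5 + 9 = 4, A[2][1] + B[1][2] = -3 + 7 = 4, A[2][2] + B[2][2] = -3 + -2 = -5) = -5 (attained at k = 2)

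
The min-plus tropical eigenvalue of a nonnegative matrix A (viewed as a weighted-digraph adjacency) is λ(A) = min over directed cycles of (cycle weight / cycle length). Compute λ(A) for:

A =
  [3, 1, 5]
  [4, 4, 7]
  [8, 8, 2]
λ(A) = 2

Enumerate directed cycles and compute their means (weight / length). Sample:
  cycle 0 → 0: weight = 3, length = 1, mean = 3/1 ≈ 3.000
  cycle 1 → 1: weight = 4, length = 1, mean = 4/1 ≈ 4.000
  cycle 2 → 2: weight = 2, length = 1, mean = 2/1 ≈ 2.000
  cycle 0 → 1 → 0: weight = 5, length = 2, mean = 5/2 ≈ 2.500
  cycle 0 → 2 → 0: weight = 13, length = 2, mean = 13/2 ≈ 6.500
  cycle 1 → 0 → 1: weight = 5, length = 2, mean = 5/2 ≈ 2.500
Minimum mean = 2.000, attained e.g. along the cycle 2 → 2 with weight 2 and length 1. So λ(A) = 2/1 = 2.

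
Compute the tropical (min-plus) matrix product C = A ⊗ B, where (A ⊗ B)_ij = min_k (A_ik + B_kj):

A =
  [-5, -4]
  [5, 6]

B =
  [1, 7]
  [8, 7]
A ⊗ B =
  [-4, 2]
  [6, 12]

Apply the min-plus product entry-by-entry:
  C[0][0] = min over k of (A[0][0] + B[0][0] = -5 + 1 = -4, A[0][1] + B[1][0] = -4 + 8 = 4) = -4 (attained at k = 0)
  C[0][1] = min over k of (A[0][0] + B[0][1] = -5 + 7 = 2, A[0][1] + B[1][1] = -4 + 7 = 3) = 2 (attained at k = 0)
  C[1][0] = min over k of (A[1][0] + B[0][0] = 5 + 1 = 6, A[1][1] + B[1][0] = 6 + 8 = 14) = 6 (attained at k = 0)
  C[1][1] = min over k of (A[1][0] + B[0][1] = 5 + 7 = 12, A[1][1] + B[1][1] = 6 + 7 = 13) = 12 (attained at k = 0)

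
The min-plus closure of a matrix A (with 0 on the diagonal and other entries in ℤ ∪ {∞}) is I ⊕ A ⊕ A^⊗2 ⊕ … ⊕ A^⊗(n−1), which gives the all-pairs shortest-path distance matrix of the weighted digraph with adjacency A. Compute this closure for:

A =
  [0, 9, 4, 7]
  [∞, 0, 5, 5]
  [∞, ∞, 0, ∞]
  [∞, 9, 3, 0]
Closure =
  [0, 9, 4, 7]
  [∞, 0, 5, 5]
  [∞, ∞, 0, ∞]
  [∞, 9, 3, 0]

This is the Floyd-Warshall all-pairs shortest-path computation. For each intermediate vertex k = 0, 1, …, 3, update dist[i][j] ← min(dist[i][j], dist[i][k] + dist[k][j]). The final matrix gives, for each (i, j), the minimum total weight of any directed path from i to j (possibly empty when i = j).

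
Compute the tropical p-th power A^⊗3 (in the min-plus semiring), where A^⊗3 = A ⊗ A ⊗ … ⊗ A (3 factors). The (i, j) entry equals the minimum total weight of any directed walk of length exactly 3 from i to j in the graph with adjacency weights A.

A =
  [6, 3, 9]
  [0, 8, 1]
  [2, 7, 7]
A^⊗3 =
  [6, 6, 10]
  [3, 6, 4]
  [5, 10, 6]

Each entry (A^⊗3)_ij equals the minimum over all length-3 walks i = v_0 → v_1 → … → v_3 = j of Σ_t A[v_t][v_{t+1}]. For example, for (i, j) = (0, 2) we minimise over 9 possible intermediate vertex sequences; the minimum is 10, attained along the walk 0 → 0 → 1 → 2.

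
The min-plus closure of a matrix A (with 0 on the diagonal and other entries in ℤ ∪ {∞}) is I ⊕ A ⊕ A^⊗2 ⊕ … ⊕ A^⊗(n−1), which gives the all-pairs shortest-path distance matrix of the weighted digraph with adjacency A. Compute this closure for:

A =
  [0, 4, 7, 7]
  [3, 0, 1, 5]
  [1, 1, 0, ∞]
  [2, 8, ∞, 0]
Closure =
  [0, 4, 5, 7]
  [2, 0, 1, 5]
  [1, 1, 0, 6]
  [2, 6, 7, 0]

This is the Floyd-Warshall all-pairs shortest-path computation. For each intermediate vertex k = 0, 1, …, 3, update dist[i][j] ← min(dist[i][j], dist[i][k] + dist[k][j]). The final matrix gives, for each (i, j), the minimum total weight of any directed path from i to j (possibly empty when i = j).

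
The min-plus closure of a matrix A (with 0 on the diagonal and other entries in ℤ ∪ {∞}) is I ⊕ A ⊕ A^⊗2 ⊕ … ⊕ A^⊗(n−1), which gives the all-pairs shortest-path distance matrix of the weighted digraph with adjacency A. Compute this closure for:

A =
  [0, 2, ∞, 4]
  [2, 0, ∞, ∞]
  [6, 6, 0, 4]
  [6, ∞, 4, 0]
Closure =
  [0, 2, 8, 4]
  [2, 0, 10, 6]
  [6, 6, 0, 4]
  [6, 8, 4, 0]

This is the Floyd-Warshall all-pairs shortest-path computation. For each intermediate vertex k = 0, 1, …, 3, update dist[i][j] ← min(dist[i][j], dist[i][k] + dist[k][j]). The final matrix gives, for each (i, j), the minimum total weight of any directed path from i to j (possibly empty when i = j).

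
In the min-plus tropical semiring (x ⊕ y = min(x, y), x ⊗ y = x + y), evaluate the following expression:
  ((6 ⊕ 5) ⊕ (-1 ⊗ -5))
((6 ⊕ 5) ⊕ (-1 ⊗ -5)) = -6

Expand innermost to outermost. Recall ⊕ takes the minimum of its arguments and ⊗ takes their sum. Working out the expression ((6 ⊕ 5) ⊕ (-1 ⊗ -5)) gives -6.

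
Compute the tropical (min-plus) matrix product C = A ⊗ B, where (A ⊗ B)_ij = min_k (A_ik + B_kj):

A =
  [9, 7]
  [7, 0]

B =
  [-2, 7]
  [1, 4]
A ⊗ B =
  [7, 11]
  [1, 4]

Apply the min-plus product entry-by-entry:
  C[0][0] = min over k of (A[0][0] + B[0][0] = 9 + -2 = 7, A[0][1] + B[1][0] = 7 + 1 = 8) = 7 (attained at k = 0)
  C[0][1] = min over k of (A[0][0] + B[0][1] = 9 + 7 = 16, A[0][1] + B[1][1] = 7 + 4 = 11) = 11 (attained at k = 1)
  C[1][0] = min over k of (A[1][0] + B[0][0] = 7 + -2 = 5, A[1][1] + B[1][0] = 0 + 1 = 1) = 1 (attained at k = 1)
  C[1][1] = min over k of (A[1][0] + B[0][1] = 7 + 7 = 14, A[1][1] + B[1][1] = 0 + 4 = 4) = 4 (attained at k = 1)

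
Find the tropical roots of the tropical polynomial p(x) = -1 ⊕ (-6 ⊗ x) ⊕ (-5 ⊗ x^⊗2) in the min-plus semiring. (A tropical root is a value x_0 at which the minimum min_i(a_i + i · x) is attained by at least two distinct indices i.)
Roots: {-1, 5}

Each tropical root is a break point of the lower envelope of the lines y = a_i + i · x (there are 3 lines, with slopes 0, 1, ..., 2). Only the lines that attain the minimum somewhere contribute to roots; other lines are dominated. Here the surviving (envelope) indices are i = 2, i = 1, i = 0.
Intersections between consecutive envelope lines give the roots: for adjacent envelope indices i < j the intersection is x = (a_i − a_j) / (j − i). Reading off the sorted break points: {-1, 5}.
Verification: at each break x_0, at least two indices attain the minimum of min_i(a_i + i · x_0).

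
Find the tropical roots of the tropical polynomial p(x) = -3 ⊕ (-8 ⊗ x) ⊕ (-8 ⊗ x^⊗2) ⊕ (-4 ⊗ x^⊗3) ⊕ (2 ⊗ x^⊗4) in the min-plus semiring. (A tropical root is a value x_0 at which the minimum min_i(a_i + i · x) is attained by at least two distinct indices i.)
Roots: {-6, -4, 0, 5}

Each tropical root is a break point of the lower envelope of the lines y = a_i + i · x (there are 5 lines, with slopes 0, 1, ..., 4). Only the lines that attain the minimum somewhere contribute to roots; other lines are dominated. Here the surviving (envelope) indices are i = 4, i = 3, i = 2, i = 1, i = 0.
Intersections between consecutive envelope lines give the roots: for adjacent envelope indices i < j the intersection is x = (a_i − a_j) / (j − i). Reading off the sorted break points: {-6, -4, 0, 5}.
Verification: at each break x_0, at least two indices attain the minimum of min_i(a_i + i · x_0).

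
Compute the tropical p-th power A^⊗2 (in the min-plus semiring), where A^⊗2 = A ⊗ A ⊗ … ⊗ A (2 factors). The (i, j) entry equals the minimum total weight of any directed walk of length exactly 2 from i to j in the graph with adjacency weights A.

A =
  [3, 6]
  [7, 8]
A^⊗2 =
  [6, 9]
  [10, 13]

Each entry (A^⊗2)_ij equals the minimum over all length-2 walks i = v_0 → v_1 → … → v_2 = j of Σ_t A[v_t][v_{t+1}]. For example, for (i, j) = (0, 1) we minimise over 2 possible intermediate vertex sequences; the minimum is 9, attained along the walk 0 → 0 → 1.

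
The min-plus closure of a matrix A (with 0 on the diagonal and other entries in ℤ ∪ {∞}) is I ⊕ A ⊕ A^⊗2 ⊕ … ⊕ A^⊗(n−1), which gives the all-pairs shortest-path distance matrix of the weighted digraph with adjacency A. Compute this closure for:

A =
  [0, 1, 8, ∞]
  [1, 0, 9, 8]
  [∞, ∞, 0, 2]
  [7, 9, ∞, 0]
Closure =
  [0, 1, 8, 9]
  [1, 0, 9, 8]
  [9, 10, 0, 2]
  [7, 8, 15, 0]

This is the Floyd-Warshall all-pairs shortest-path computation. For each intermediate vertex k = 0, 1, …, 3, update dist[i][j] ← min(dist[i][j], dist[i][k] + dist[k][j]). The final matrix gives, for each (i, j), the minimum total weight of any directed path from i to j (possibly empty when i = j).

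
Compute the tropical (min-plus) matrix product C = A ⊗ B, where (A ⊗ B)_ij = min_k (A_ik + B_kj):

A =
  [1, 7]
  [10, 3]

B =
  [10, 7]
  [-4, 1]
A ⊗ B =
  [3, 8]
  [-1, 4]

Apply the min-plus product entry-by-entry:
  C[0][0] = min over k of (A[0][0] + B[0][0] = 1 + 10 = 11, A[0][1] + B[1][0] = 7 + -4 = 3) = 3 (attained at k = 1)
  C[0][1] = min over k of (A[0][0] + B[0][1] = 1 + 7 = 8, A[0][1] + B[1][1] = 7 + 1 = 8) = 8 (attained at k = 0)
  C[1][0] = min over k of (A[1][0] + B[0][0] = 10 + 10 = 20, A[1][1] + B[1][0] = 3 + -4 = -1) = -1 (attained at k = 1)
  C[1][1] = min over k of (A[1][0] + B[0][1] = 10 + 7 = 17, A[1][1] + B[1][1] = 3 + 1 = 4) = 4 (attained at k = 1)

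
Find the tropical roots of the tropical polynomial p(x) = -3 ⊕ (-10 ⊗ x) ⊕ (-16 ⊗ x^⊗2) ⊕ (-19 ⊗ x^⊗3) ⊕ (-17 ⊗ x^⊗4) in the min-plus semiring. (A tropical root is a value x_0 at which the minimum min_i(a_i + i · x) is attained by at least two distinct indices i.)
Roots: {-2, 3, 6, 7}

Each tropical root is a break point of the lower envelope of the lines y = a_i + i · x (there are 5 lines, with slopes 0, 1, ..., 4). Only the lines that attain the minimum somewhere contribute to roots; other lines are dominated. Here the surviving (envelope) indices are i = 4, i = 3, i = 2, i = 1, i = 0.
Intersections between consecutive envelope lines give the roots: for adjacent envelope indices i < j the intersection is x = (a_i − a_j) / (j − i). Reading off the sorted break points: {-2, 3, 6, 7}.
Verification: at each break x_0, at least two indices attain the minimum of min_i(a_i + i · x_0).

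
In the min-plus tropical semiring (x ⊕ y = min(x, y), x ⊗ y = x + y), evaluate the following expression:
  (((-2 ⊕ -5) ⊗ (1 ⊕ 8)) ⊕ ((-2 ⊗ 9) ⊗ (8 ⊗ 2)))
(((-2 ⊕ -5) ⊗ (1 ⊕ 8)) ⊕ ((-2 ⊗ 9) ⊗ (8 ⊗ 2))) = -4

Expand innermost to outermost. Recall ⊕ takes the minimum of its arguments and ⊗ takes their sum. Working out the expression (((-2 ⊕ -5) ⊗ (1 ⊕ 8)) ⊕ ((-2 ⊗ 9) ⊗ (8 ⊗ 2))) gives -4.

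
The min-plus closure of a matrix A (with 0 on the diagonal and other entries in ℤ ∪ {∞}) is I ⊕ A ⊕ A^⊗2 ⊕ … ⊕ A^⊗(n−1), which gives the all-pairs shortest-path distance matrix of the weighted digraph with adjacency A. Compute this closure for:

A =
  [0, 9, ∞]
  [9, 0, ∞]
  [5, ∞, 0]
Closure =
  [0, 9, ∞]
  [9, 0, ∞]
  [5, 14, 0]

This is the Floyd-Warshall all-pairs shortest-path computation. For each intermediate vertex k = 0, 1, …, 2, update dist[i][j] ← min(dist[i][j], dist[i][k] + dist[k][j]). The final matrix gives, for each (i, j), the minimum total weight of any directed path from i to j (possibly empty when i = j).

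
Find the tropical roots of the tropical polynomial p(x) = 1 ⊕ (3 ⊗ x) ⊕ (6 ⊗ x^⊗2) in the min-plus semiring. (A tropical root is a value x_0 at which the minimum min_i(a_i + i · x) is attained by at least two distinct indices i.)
Roots: {-3, -2}

Each tropical root is a break point of the lower envelope of the lines y = a_i + i · x (there are 3 lines, with slopes 0, 1, ..., 2). Only the lines that attain the minimum somewhere contribute to roots; other lines are dominated. Here the surviving (envelope) indices are i = 2, i = 1, i = 0.
Intersections between consecutive envelope lines give the roots: for adjacent envelope indices i < j the intersection is x = (a_i − a_j) / (j − i). Reading off the sorted break points: {-3, -2}.
Verification: at each break x_0, at least two indices attain the minimum of min_i(a_i + i · x_0).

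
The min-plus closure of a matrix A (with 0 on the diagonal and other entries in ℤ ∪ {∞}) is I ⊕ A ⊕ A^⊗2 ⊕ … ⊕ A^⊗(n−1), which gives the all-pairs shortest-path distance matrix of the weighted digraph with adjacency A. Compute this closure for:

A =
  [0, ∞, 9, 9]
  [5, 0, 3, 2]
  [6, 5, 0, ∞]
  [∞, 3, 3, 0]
Closure =
  [0, 12, 9, 9]
  [5, 0, 3, 2]
  [6, 5, 0, 7]
  [8, 3, 3, 0]

This is the Floyd-Warshall all-pairs shortest-path computation. For each intermediate vertex k = 0, 1, …, 3, update dist[i][j] ← min(dist[i][j], dist[i][k] + dist[k][j]). The final matrix gives, for each (i, j), the minimum total weight of any directed path from i to j (possibly empty when i = j).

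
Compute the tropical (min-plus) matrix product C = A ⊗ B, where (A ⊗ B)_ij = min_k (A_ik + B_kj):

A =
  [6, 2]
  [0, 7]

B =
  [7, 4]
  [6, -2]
A ⊗ B =
  [8, 0]
  [7, 4]

Apply the min-plus product entry-by-entry:
  C[0][0] = min over k of (A[0][0] + B[0][0] = 6 + 7 = 13, A[0][1] + B[1][0] = 2 + 6 = 8) = 8 (attained at k = 1)
  C[0][1] = min over k of (A[0][0] + B[0][1] = 6 + 4 = 10, A[0][1] + B[1][1] = 2 + -2 = 0) = 0 (attained at k = 1)
  C[1][0] = min over k of (A[1][0] + B[0][0] = 0 + 7 = 7, A[1][1] + B[1][0] = 7 + 6 = 13) = 7 (attained at k = 0)
  C[1][1] = min over k of (A[1][0] + B[0][1] = 0 + 4 = 4, A[1][1] + B[1][1] = 7 + -2 = 5) = 4 (attained at k = 0)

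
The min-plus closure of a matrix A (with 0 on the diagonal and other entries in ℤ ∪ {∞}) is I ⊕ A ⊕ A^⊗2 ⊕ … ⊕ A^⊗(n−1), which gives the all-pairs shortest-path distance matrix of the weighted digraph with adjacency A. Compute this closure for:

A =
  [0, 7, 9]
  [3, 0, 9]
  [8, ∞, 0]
Closure =
  [0, 7, 9]
  [3, 0, 9]
  [8, 15, 0]

This is the Floyd-Warshall all-pairs shortest-path computation. For each intermediate vertex k = 0, 1, …, 2, update dist[i][j] ← min(dist[i][j], dist[i][k] + dist[k][j]). The final matrix gives, for each (i, j), the minimum total weight of any directed path from i to j (possibly empty when i = j).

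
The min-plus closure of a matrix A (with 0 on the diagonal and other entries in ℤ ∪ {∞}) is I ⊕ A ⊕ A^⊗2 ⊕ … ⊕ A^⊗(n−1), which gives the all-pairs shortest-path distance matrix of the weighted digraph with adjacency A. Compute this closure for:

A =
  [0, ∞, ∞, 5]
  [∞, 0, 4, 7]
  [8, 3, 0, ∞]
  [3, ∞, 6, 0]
Closure =
  [0, 14, 11, 5]
  [10, 0, 4, 7]
  [8, 3, 0, 10]
  [3, 9, 6, 0]

This is the Floyd-Warshall all-pairs shortest-path computation. For each intermediate vertex k = 0, 1, …, 3, update dist[i][j] ← min(dist[i][j], dist[i][k] + dist[k][j]). The final matrix gives, for each (i, j), the minimum total weight of any directed path from i to j (possibly empty when i = j).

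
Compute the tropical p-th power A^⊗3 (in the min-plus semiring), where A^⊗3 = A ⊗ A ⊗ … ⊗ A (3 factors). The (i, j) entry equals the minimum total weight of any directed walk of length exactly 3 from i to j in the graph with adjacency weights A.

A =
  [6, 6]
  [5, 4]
A^⊗3 =
  [15, 14]
  [13, 12]

Each entry (A^⊗3)_ij equals the minimum over all length-3 walks i = v_0 → v_1 → … → v_3 = j of Σ_t A[v_t][v_{t+1}]. For example, for (i, j) = (0, 1) we minimise over 4 possible intermediate vertex sequences; the minimum is 14, attained along the walk 0 → 1 → 1 → 1.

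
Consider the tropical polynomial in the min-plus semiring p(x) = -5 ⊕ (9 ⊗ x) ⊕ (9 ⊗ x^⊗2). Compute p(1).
p(1) = -5

A tropical monomial a ⊗ x^⊗i evaluates to a + i · x. Evaluating each term at x = 1:
  Term 0 contributes -5 + 0 · 1 = -5
  Term 1 contributes 9 + 1 · 1 = 10
  Term 2 contributes 9 + 2 · 1 = 11
p(1) = ⊕ of these = min[-5, 10, 11] = -5.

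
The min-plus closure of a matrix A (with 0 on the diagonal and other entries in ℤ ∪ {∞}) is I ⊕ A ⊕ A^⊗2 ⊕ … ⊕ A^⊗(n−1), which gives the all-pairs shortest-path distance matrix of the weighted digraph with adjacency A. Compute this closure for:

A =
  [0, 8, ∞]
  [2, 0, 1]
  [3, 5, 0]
Closure =
  [0, 8, 9]
  [2, 0, 1]
  [3, 5, 0]

This is the Floyd-Warshall all-pairs shortest-path computation. For each intermediate vertex k = 0, 1, …, 2, update dist[i][j] ← min(dist[i][j], dist[i][k] + dist[k][j]). The final matrix gives, for each (i, j), the minimum total weight of any directed path from i to j (possibly empty when i = j).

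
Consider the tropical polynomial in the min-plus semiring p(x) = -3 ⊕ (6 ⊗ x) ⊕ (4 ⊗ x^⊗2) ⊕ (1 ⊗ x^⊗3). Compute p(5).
p(5) = -3

A tropical monomial a ⊗ x^⊗i evaluates to a + i · x. Evaluating each term at x = 5:
  Term 0 contributes -3 + 0 · 5 = -3
  Term 1 contributes 6 + 1 · 5 = 11
  Term 2 contributes 4 + 2 · 5 = 14
  Term 3 contributes 1 + 3 · 5 = 16
p(5) = ⊕ of these = min[-3, 11, 14, 16] = -3.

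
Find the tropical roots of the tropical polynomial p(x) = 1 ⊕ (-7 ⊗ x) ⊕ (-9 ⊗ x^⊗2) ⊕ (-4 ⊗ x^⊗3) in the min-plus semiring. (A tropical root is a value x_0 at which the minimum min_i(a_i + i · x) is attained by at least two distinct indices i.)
Roots: {-5, 2, 8}

Each tropical root is a break point of the lower envelope of the lines y = a_i + i · x (there are 4 lines, with slopes 0, 1, ..., 3). Only the lines that attain the minimum somewhere contribute to roots; other lines are dominated. Here the surviving (envelope) indices are i = 3, i = 2, i = 1, i = 0.
Intersections between consecutive envelope lines give the roots: for adjacent envelope indices i < j the intersection is x = (a_i − a_j) / (j − i). Reading off the sorted break points: {-5, 2, 8}.
Verification: at each break x_0, at least two indices attain the minimum of min_i(a_i + i · x_0).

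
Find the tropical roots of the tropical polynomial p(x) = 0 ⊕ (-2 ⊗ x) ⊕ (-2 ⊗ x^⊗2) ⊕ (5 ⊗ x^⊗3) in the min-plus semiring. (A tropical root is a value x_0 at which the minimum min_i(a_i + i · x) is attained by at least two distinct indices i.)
Roots: {-7, 0, 2}

Each tropical root is a break point of the lower envelope of the lines y = a_i + i · x (there are 4 lines, with slopes 0, 1, ..., 3). Only the lines that attain the minimum somewhere contribute to roots; other lines are dominated. Here the surviving (envelope) indices are i = 3, i = 2, i = 1, i = 0.
Intersections between consecutive envelope lines give the roots: for adjacent envelope indices i < j the intersection is x = (a_i − a_j) / (j − i). Reading off the sorted break points: {-7, 0, 2}.
Verification: at each break x_0, at least two indices attain the minimum of min_i(a_i + i · x_0).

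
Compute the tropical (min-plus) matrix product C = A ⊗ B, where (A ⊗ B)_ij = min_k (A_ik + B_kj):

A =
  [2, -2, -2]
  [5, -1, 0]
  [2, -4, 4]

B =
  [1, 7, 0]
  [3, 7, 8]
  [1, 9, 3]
A ⊗ B =
  [-1, 5, 1]
  [1, 6, 3]
  [-1, 3, 2]

Apply the min-plus product entry-by-entry:
  C[0][0] = min over k of (A[0][0] + B[0][0] = 2 + 1 = 3, A[0][1] + B[1][0] = -2 + 3 = 1, A[0][2] + B[2][0] = -2 + 1 = -1) = -1 (attained at k = 2)
  C[0][1] = min over k of (A[0][0] + B[0][1] = 2 + 7 = 9, A[0][1] + B[1][1] = -2 + 7 = 5, A[0][2] + B[2][1] = -2 + 9 = 7) = 5 (attained at k = 1)
  C[0][2] = min over k of (A[0][0] + B[0][2] = 2 + 0 = 2, A[0][1] + B[1][2] = -2 + 8 = 6, A[0][2] + B[2][2] = -2 + 3 = 1) = 1 (attained at k = 2)
  C[1][0] = min over k of (A[1][0] + B[0][0] = 5 + 1 = 6, A[1][1] + B[1][0] = -1 + 3 = 2, A[1][2] + B[2][0] = 0 + 1 = 1) = 1 (attained at k = 2)
  C[1][1] = min over k of (A[1][0] + B[0][1] = 5 + 7 = 12, A[1][1] + B[1][1] = -1 + 7 = 6, A[1][2] + B[2][1] = 0 + 9 = 9) = 6 (attained at k = 1)
  C[1][2] = min over k of (A[1][0] + B[0][2] = 5 + 0 = 5, A[1][1] + B[1][2] = -1 + 8 = 7, A[1][2] + B[2][2] = 0 + 3 = 3) = 3 (attained at k = 2)
  C[2][0] = min over k of (A[2][0] + B[0][0] = 2 + 1 = 3, A[2][1] + B[1][0] = -4 + 3 = -1, A[2][2] + B[2][0] = 4 + 1 = 5) = -1 (attained at k = 1)
  C[2][1] = min over k of (A[2][0] + B[0][1] = 2 + 7 = 9, A[2][1] + B[1][1] = -4 + 7 = 3, A[2][2] + B[2][1] = 4 + 9 = 13) = 3 (attained at k = 1)
  C[2][2] = min over k of (A[2][0] + B[0][2] = 2 + 0 = 2, A[2][1] + B[1][2] = -4 + 8 = 4, A[2][2] + B[2][2] = 4 + 3 = 7) = 2 (attained at k = 0)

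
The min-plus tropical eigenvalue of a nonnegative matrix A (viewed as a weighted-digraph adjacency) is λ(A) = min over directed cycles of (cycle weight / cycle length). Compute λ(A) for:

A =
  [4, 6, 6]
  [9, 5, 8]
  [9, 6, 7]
λ(A) = 4

Enumerate directed cycles and compute their means (weight / length). Sample:
  cycle 0 → 0: weight = 4, length = 1, mean = 4/1 ≈ 4.000
  cycle 1 → 1: weight = 5, length = 1, mean = 5/1 ≈ 5.000
  cycle 2 → 2: weight = 7, length = 1, mean = 7/1 ≈ 7.000
  cycle 0 → 1 → 0: weight = 15, length = 2, mean = 15/2 ≈ 7.500
  cycle 0 → 2 → 0: weight = 15, length = 2, mean = 15/2 ≈ 7.500
  cycle 1 → 0 → 1: weight = 15, length = 2, mean = 15/2 ≈ 7.500
Minimum mean = 4.000, attained e.g. along the cycle 0 → 0 with weight 4 and length 1. So λ(A) = 4/1 = 4.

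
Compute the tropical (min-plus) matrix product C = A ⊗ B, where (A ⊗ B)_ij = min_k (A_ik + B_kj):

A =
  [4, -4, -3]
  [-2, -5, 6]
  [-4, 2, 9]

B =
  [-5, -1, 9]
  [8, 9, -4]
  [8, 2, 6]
A ⊗ B =
  [-1, -1, -8]
  [-7, -3, -9]
  [-9, -5, -2]

Apply the min-plus product entry-by-entry:
  C[0][0] = min over k of (A[0][0] + B[0][0] = 4 + -5 = -1, A[0][1] + B[1][0] = -4 + 8 = 4, A[0][2] + B[2][0] = -3 + 8 = 5) = -1 (attained at k = 0)
  C[0][1] = min over k of (A[0][0] + B[0][1] = 4 + -1 = 3, A[0][1] + B[1][1] = -4 + 9 = 5, A[0][2] + B[2][1] = -3 + 2 = -1) = -1 (attained at k = 2)
  C[0][2] = min over k of (A[0][0] + B[0][2] = 4 + 9 = 13, A[0][1] + B[1][2] = -4 + -4 = -8, A[0][2] + B[2][2] = -3 + 6 = 3) = -8 (attained at k = 1)
  C[1][0] = min over k of (A[1][0] + B[0][0] = -2 + -5 = -7, A[1][1] + B[1][0] = -5 + 8 = 3, A[1][2] + B[2][0] = 6 + 8 = 14) = -7 (attained at k = 0)
  C[1][1] = min over k of (A[1][0] + B[0][1] = -2 + -1 = -3, A[1][1] + B[1][1] = -5 + 9 = 4, A[1][2] + B[2][1] = 6 + 2 = 8) = -3 (attained at k = 0)
  C[1][2] = min over k of (A[1][0] + B[0][2] = -2 + 9 = 7, A[1][1] + B[1][2] = -5 + -4 = -9, A[1][2] + B[2][2] = 6 + 6 = 12) = -9 (attained at k = 1)
  C[2][0] = min over k of (A[2][0] + B[0][0] = -4 + -5 = -9, A[2][1] + B[1][0] = 2 + 8 = 10, A[2][2] + B[2][0] = 9 + 8 = 17) = -9 (attained at k = 0)
  C[2][1] = min over k of (A[2][0] + B[0][1] = -4 + -1 = -5, A[2][1] + B[1][1] = 2 + 9 = 11, A[2][2] + B[2][1] = 9 + 2 = 11) = -5 (attained at k = 0)
  C[2][2] = min over k of (A[2][0] + B[0][2] = -4 + 9 = 5, A[2][1] + B[1][2] = 2 + -4 = -2, A[2][2] + B[2][2] = 9 + 6 = 15) = -2 (attained at k = 1)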